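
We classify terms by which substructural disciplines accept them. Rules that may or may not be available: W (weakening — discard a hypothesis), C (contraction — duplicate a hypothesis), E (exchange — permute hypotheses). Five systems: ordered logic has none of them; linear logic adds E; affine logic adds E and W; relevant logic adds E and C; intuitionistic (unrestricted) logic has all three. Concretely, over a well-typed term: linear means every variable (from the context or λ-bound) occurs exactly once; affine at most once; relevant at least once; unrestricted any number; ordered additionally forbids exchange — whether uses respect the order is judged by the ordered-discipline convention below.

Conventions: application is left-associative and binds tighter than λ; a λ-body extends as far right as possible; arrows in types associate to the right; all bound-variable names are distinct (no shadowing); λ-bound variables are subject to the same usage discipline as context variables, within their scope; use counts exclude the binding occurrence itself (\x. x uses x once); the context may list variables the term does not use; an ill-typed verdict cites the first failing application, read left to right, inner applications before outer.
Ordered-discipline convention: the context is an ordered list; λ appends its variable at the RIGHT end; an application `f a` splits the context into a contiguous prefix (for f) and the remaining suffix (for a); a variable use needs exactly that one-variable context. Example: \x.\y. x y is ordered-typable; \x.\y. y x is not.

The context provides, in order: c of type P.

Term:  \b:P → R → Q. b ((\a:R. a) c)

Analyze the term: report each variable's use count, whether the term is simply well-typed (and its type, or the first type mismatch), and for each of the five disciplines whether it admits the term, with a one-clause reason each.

counts: c: 1×; b (bound): 1×; a (bound): 1×
left-to-right use order: b, a, c
typing: ill-typed: an argument P mismatches the expected R
ordered: ✗ — fails simple typing
linear: ✗ — a type mismatch blocks all five
affine: ✗ — the type mismatch rejects it
relevant: ✗ — not simply typable
unrestricted: ✗ — fails simple typing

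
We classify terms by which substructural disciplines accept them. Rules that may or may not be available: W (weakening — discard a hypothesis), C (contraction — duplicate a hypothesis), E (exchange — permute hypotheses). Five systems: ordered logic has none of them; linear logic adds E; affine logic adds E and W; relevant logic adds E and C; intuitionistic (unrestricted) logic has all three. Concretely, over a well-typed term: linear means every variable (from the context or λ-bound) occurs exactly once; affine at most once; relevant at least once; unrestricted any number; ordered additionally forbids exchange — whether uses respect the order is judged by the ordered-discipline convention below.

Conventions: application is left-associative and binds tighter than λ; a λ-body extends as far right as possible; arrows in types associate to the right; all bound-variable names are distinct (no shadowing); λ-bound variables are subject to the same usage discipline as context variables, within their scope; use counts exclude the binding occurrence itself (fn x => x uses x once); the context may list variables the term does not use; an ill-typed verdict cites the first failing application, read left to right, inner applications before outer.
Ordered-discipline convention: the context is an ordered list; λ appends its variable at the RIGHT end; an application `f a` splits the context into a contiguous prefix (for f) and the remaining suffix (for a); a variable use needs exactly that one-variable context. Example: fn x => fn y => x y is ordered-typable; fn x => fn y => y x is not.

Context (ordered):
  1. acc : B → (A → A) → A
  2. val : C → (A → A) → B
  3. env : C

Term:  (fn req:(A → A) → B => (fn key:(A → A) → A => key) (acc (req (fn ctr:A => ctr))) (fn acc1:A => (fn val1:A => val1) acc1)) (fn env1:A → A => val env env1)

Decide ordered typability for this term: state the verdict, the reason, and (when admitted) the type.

yes — acc, val, env, req, key, ctr, acc1, val1, env1: once each, no exchange needed; term : A
usage: acc: 1; val: 1; env: 1; req (λ-bound): 1; key (λ-bound): 1; ctr (λ-bound): 1; acc1 (λ-bound): 1; val1 (λ-bound): 1; env1 (λ-bound): 1
order of uses: key, acc, req, ctr, val1, acc1, val, env, env1
typing: well-typed — term : A
all disciplines: ordered ✓ · linear ✓ · affine ✓ · relevant ✓ · unrestricted ✓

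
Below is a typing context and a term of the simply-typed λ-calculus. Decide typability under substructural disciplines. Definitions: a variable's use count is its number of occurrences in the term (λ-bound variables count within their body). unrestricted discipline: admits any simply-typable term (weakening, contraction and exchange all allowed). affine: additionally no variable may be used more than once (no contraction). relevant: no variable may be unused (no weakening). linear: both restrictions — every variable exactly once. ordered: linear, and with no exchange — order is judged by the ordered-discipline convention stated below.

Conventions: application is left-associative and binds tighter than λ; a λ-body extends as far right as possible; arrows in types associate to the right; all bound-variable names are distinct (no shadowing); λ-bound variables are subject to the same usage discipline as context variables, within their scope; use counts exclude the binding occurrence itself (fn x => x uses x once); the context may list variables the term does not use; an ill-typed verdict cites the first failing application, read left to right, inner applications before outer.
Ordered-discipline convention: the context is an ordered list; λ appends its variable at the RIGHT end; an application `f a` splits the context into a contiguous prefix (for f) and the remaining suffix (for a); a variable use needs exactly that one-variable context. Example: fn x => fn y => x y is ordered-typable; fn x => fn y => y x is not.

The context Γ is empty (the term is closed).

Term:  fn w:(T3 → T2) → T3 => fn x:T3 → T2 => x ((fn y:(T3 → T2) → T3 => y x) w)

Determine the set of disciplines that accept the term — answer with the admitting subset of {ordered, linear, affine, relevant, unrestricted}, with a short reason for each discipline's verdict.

admitting disciplines: relevant, unrestricted
counts: w (bound): 1, x (bound): 2, y (bound): 1
order of uses: x, y, x, w
typing: well-typed at ((T3 → T2) → T3) → (T3 → T2) → T2
ordered: ✗ — repeated use of x ×2
linear: ✗ — repeated use of x ×2
affine: ✗ — repeated use of x ×2
relevant: ✓ — none of w, x, y goes unused
unrestricted: ✓ — type-checks (((T3 → T2) → T3) → (T3 → T2) → T2) and nothing is barred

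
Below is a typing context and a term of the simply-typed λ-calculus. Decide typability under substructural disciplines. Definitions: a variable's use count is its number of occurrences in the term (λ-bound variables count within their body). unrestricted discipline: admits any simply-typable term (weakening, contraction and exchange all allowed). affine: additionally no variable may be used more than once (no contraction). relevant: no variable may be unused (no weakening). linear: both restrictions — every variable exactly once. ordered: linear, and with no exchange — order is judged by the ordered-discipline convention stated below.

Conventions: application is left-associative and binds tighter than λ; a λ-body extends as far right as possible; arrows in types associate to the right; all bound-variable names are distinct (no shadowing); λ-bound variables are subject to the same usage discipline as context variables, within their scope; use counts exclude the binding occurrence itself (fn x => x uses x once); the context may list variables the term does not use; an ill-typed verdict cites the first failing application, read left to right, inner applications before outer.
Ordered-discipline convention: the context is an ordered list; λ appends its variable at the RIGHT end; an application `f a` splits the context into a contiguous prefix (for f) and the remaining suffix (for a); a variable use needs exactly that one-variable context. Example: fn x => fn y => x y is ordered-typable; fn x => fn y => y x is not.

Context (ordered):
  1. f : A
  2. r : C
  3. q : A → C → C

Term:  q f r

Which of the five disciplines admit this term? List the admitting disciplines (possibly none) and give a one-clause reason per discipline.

admitting disciplines: linear, affine, relevant, unrestricted
use counts: f: 1, r: 1, q: 1
left-to-right use order: q, f, r
typing: well-typed at C
ordered: ✗, needs exchange: uses follow q, f, r
linear: ✓, exactly-once usage across f, r, q
affine: ✓, f, r, q: no repeats, contraction unneeded
relevant: ✓, none of f, r, q goes unused
unrestricted: ✓, typability at C is all that's needed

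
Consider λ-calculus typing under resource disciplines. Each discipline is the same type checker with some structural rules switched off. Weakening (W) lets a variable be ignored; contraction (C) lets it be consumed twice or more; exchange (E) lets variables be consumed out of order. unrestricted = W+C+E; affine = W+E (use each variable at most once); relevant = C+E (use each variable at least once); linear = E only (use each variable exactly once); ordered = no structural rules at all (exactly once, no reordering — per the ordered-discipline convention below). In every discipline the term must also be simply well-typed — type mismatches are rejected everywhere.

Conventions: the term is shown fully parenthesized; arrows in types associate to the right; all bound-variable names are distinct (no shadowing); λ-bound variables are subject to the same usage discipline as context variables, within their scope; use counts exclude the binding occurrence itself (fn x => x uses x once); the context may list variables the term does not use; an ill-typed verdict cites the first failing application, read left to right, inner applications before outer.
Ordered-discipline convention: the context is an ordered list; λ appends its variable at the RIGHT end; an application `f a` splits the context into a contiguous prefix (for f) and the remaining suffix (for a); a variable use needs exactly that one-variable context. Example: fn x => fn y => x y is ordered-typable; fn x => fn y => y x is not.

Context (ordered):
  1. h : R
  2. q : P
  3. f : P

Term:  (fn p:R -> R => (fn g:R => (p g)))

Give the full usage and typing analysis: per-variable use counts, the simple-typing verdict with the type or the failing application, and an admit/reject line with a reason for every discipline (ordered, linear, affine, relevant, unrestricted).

usage: h: 0×, q: 0×, f: 0×, p (bound): 1×, g (bound): 1×
use order (left to right): p, g
typing: ✓ — (R -> R) -> R -> R
ordered ✗ (h, q, f never used (weakening))
linear ✗ (h, q, f never used (weakening))
affine ✓ (at most one use each (h, q, f, p, g))
relevant ✗ (h, q, f never used (weakening))
unrestricted ✓ (simply typable at (R -> R) -> R -> R; W, C, E all held)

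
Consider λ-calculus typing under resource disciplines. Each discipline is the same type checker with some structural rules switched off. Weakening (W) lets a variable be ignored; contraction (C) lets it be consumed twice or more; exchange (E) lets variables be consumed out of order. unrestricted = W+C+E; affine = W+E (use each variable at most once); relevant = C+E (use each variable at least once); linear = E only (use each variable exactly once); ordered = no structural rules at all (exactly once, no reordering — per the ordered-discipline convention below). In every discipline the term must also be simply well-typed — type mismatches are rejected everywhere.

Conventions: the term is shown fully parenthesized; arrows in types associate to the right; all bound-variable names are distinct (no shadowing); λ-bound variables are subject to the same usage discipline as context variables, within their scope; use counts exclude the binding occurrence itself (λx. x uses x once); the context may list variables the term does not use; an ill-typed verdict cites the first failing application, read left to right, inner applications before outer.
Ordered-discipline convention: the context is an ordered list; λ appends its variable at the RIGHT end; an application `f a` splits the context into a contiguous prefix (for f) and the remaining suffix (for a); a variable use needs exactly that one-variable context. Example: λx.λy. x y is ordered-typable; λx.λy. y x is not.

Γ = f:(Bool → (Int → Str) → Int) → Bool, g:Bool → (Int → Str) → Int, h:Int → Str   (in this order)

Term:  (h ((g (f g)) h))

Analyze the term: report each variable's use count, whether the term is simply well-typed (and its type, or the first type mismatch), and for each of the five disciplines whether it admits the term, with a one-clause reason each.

use counts: f=1, g=2, h=2
order of uses: h, g, f, g, h
typing: the term checks, with type Str
ordered: ✗, needs contraction — g ×2, h ×2
linear: ✗, needs contraction — g ×2, h ×2
affine: ✗, needs contraction — g ×2, h ×2
relevant: ✓, f, g, h: all used, weakening unneeded
unrestricted: ✓, type-checks (Str) and nothing is barred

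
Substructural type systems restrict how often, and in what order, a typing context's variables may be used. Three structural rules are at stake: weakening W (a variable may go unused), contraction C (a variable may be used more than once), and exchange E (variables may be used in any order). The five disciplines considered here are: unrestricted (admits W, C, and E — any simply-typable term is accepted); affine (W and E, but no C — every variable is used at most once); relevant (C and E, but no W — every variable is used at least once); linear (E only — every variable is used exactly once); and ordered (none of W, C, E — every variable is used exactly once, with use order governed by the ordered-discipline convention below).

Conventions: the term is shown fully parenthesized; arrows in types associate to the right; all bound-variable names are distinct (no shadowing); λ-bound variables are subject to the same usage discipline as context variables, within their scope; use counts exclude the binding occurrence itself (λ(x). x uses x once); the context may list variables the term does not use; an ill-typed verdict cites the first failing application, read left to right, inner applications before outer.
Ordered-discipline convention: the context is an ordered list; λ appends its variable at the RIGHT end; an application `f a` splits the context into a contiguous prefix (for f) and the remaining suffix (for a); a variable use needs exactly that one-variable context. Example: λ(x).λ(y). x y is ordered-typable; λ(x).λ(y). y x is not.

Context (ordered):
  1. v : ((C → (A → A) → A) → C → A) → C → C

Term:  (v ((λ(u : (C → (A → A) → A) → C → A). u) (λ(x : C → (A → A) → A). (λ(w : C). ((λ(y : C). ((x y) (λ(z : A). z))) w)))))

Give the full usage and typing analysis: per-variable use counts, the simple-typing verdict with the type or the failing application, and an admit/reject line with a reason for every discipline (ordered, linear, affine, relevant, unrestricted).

use counts: v ×1, u [bound] ×1, x [bound] ×1, w [bound] ×1, y [bound] ×1, z [bound] ×1
uses in reading order: v, u, x, y, z, w
typing: ✓ — C → C
ordered: ✓, one use each (v, u, x, w, y, z); ordered split holds
linear: ✓, each of v, u, x, w, y, z used exactly once
affine: ✓, none of v, u, x, w, y, z used more than once
relevant: ✓, none of v, u, x, w, y, z goes unused
unrestricted: ✓, type-checks (C → C) and nothing is barred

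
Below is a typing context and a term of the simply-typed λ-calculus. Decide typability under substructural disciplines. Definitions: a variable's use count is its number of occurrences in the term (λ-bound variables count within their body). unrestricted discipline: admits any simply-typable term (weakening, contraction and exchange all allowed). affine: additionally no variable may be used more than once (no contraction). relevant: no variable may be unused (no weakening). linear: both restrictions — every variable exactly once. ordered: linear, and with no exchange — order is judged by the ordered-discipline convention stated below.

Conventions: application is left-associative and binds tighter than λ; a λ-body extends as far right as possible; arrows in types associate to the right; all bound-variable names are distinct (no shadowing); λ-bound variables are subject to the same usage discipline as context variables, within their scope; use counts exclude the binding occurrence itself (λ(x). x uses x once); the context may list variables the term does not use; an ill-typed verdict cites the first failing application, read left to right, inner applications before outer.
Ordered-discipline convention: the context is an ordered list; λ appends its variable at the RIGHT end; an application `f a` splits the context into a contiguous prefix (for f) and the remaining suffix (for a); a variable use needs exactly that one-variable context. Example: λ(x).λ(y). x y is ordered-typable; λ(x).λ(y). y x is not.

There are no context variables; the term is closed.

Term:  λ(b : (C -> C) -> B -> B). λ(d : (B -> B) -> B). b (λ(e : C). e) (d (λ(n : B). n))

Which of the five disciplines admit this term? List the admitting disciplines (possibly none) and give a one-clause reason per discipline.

accepted by: ordered, linear, affine, relevant, unrestricted
usage: b (λ-bound): 1; d (λ-bound): 1; e (λ-bound): 1; n (λ-bound): 1
order of uses: b, e, d, n
typing: well-typed — term : ((C -> C) -> B -> B) -> ((B -> B) -> B) -> B
ordered: ✓ — b, d, e, n: once each, no exchange needed
linear: ✓ — exactly-once usage across b, d, e, n
affine: ✓ — at most one use each (b, d, e, n)
relevant: ✓ — at least one use each (b, d, e, n)
unrestricted: ✓ — type-checks (((C -> C) -> B -> B) -> ((B -> B) -> B) -> B) and nothing is barred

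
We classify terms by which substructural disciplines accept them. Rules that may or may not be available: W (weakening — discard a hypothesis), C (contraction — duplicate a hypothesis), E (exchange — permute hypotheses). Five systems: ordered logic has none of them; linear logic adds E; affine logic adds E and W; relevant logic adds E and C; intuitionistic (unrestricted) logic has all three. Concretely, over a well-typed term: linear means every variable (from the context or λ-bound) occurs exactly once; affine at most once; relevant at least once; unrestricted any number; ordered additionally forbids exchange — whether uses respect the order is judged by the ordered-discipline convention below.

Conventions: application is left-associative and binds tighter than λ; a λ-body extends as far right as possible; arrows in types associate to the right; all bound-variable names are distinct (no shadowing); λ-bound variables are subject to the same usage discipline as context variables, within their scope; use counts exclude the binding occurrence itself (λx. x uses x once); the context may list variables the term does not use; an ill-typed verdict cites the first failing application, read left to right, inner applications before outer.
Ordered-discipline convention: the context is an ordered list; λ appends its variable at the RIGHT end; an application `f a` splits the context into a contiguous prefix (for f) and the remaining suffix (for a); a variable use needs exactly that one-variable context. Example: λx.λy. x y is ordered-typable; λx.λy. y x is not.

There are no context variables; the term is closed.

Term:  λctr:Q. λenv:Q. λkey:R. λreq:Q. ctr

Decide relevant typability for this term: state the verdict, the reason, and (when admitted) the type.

no — needs weakening: env, key, req unused
variable uses: ctr (λ-bound) ×1, env (λ-bound) ×0, key (λ-bound) ×0, req (λ-bound) ×0
uses in reading order: ctr
typing: well-typed at Q -> Q -> R -> Q -> Q
per-discipline verdicts: ordered ✗; linear ✗; affine ✓; relevant ✗; unrestricted ✓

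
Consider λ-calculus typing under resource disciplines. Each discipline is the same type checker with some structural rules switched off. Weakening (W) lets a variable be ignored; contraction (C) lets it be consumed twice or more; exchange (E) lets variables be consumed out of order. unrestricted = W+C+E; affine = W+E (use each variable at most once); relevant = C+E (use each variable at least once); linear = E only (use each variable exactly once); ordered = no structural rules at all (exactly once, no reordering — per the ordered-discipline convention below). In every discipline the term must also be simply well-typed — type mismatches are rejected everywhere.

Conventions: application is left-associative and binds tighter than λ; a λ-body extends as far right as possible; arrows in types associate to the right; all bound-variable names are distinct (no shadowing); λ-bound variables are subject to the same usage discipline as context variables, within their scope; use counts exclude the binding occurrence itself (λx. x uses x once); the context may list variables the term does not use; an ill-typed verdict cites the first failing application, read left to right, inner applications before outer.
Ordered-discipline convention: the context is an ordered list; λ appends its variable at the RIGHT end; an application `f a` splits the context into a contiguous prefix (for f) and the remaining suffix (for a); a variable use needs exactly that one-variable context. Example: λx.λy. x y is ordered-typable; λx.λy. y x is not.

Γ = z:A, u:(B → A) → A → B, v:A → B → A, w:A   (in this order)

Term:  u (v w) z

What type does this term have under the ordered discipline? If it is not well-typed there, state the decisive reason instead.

not well-typed under ordered — no ordered split (uses run u, v, w, z)
use counts: z=1, u=1, v=1, w=1
order of uses: u, v, w, z
typing: well-typed — term : B
per-discipline verdicts: ordered ✗, linear ✓, affine ✓, relevant ✓, unrestricted ✓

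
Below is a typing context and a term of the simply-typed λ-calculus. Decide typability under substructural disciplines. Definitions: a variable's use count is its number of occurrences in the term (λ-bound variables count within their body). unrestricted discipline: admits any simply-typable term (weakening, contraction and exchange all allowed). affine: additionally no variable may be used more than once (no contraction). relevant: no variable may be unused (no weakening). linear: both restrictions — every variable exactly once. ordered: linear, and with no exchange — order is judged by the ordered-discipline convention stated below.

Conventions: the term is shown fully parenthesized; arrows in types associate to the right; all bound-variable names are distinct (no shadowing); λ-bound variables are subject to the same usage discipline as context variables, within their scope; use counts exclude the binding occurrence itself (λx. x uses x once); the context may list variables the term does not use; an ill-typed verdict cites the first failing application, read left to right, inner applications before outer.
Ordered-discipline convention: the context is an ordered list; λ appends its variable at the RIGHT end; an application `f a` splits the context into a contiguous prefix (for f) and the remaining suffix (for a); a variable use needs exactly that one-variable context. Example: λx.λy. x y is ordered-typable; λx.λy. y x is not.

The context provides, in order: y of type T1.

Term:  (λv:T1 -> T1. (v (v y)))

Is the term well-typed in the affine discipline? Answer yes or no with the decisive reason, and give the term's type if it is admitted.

no — v ×2 used more than once (contraction)
variable uses: y: 1×, v [bound]: 2×
left-to-right use order: v, v, y
typing: well-typed at (T1 -> T1) -> T1
across the five disciplines: ordered ✗; linear ✗; affine ✗; relevant ✓; unrestricted ✓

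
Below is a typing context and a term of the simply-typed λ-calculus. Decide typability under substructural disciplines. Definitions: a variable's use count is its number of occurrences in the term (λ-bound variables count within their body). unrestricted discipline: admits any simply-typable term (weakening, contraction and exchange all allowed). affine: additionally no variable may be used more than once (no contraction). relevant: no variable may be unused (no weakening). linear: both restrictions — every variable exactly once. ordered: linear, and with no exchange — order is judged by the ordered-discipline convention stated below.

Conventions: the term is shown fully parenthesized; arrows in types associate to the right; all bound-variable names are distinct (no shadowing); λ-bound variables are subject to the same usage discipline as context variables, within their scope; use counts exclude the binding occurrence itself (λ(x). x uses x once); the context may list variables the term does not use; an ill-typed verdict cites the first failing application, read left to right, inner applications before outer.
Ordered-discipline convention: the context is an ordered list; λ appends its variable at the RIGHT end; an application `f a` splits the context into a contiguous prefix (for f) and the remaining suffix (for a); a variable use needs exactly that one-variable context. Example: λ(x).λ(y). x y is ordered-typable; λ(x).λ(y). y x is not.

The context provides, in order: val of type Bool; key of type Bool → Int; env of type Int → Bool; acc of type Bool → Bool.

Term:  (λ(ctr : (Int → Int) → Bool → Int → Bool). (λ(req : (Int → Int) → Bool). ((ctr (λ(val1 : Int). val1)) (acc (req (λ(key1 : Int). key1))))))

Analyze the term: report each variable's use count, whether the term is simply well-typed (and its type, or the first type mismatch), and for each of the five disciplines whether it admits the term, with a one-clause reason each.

use counts: val=0; key=0; env=0; acc=1; ctr (λ-bound)=1; req (λ-bound)=1; val1 (λ-bound)=1; key1 (λ-bound)=1
order of uses: ctr, val1, acc, req, key1
typing: ✓ — ((Int → Int) → Bool → Int → Bool) → ((Int → Int) → Bool) → Int → Bool
ordered: ✗ — val, key, env left unused
linear: ✗ — val, key, env left unused
affine: ✓ — val, key, env, acc, ctr, req, val1, key1: no repeats, contraction unneeded
relevant: ✗ — val, key, env left unused
unrestricted: ✓ — typability at ((Int → Int) → Bool → Int → Bool) → ((Int → Int) → Bool) → Int → Bool is all that's needed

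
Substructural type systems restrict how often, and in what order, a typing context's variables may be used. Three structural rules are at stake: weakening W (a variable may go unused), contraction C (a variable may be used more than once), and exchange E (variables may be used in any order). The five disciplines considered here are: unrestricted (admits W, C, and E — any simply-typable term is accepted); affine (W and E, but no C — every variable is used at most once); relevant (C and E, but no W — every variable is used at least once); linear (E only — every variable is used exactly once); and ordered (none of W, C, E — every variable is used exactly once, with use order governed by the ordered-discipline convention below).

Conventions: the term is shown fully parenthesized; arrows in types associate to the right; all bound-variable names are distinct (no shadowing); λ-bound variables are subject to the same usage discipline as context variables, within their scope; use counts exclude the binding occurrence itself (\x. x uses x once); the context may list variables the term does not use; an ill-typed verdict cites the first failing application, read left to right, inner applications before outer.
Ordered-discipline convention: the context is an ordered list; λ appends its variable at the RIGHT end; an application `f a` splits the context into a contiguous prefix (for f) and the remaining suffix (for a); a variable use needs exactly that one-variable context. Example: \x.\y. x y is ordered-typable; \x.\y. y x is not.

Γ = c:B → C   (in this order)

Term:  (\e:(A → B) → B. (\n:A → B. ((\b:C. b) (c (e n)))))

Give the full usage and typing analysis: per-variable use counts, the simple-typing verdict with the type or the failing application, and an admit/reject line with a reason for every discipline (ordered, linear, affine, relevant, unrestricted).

usage: c: 1, e (λ-bound): 1, n (λ-bound): 1, b (λ-bound): 1
use order (left to right): b, c, e, n
typing: well-typed at ((A → B) → B) → (A → B) → C
ordered: ✓, one use each (c, e, n, b); ordered split holds
linear: ✓, c, e, n, b: one use apiece
affine: ✓, at most one use each (c, e, n, b)
relevant: ✓, every one of c, e, n, b appears
unrestricted: ✓, typability at ((A → B) → B) → (A → B) → C is all that's needed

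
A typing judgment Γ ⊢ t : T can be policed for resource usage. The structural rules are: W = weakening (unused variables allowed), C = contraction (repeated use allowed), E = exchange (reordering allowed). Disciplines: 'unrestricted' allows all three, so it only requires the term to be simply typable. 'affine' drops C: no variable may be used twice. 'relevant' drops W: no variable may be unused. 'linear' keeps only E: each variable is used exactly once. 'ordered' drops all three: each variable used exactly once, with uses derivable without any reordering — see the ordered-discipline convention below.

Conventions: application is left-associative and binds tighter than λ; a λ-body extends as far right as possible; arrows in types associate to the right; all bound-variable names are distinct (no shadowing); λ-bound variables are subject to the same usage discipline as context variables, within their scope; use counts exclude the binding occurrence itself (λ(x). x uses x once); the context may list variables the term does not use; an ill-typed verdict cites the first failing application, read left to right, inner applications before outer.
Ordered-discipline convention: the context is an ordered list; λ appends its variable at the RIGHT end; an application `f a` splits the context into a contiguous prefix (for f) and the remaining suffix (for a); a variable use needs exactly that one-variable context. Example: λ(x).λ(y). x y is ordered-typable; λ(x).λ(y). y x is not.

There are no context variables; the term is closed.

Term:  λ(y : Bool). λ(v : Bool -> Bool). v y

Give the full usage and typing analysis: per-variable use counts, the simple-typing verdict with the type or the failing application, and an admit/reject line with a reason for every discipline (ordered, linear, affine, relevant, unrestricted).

variable uses: y (bound): 1; v (bound): 1
use order (left to right): v, y
typing: well-typed at Bool -> (Bool -> Bool) -> Bool
ordered: ✗, no contiguous prefix/suffix split fits v, y
linear: ✓, y, v: one use apiece
affine: ✓, no duplicate uses among y, v
relevant: ✓, y, v: all used, weakening unneeded
unrestricted: ✓, type-checks (Bool -> (Bool -> Bool) -> Bool) and nothing is barred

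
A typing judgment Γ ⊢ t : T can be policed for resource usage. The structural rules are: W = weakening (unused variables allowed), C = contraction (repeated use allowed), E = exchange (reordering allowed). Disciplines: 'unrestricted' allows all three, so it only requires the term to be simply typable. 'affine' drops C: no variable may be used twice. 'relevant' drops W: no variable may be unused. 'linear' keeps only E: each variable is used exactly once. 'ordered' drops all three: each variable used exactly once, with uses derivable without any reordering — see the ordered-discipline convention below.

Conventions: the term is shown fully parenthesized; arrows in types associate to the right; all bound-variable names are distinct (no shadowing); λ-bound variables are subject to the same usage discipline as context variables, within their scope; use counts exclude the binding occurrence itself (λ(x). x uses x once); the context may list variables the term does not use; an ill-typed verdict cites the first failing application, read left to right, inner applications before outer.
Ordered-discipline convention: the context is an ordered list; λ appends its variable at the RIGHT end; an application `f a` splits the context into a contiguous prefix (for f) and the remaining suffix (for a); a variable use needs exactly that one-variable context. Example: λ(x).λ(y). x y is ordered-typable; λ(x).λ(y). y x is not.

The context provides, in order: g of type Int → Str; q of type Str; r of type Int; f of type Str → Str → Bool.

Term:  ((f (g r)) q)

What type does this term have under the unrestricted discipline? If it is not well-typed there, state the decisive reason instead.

term : Bool
usage: g=1; q=1; r=1; f=1
use order (left to right): f, g, r, q
typing: well-typed — term : Bool
summary: ordered ✗ | linear ✓ | affine ✓ | relevant ✓ | unrestricted ✓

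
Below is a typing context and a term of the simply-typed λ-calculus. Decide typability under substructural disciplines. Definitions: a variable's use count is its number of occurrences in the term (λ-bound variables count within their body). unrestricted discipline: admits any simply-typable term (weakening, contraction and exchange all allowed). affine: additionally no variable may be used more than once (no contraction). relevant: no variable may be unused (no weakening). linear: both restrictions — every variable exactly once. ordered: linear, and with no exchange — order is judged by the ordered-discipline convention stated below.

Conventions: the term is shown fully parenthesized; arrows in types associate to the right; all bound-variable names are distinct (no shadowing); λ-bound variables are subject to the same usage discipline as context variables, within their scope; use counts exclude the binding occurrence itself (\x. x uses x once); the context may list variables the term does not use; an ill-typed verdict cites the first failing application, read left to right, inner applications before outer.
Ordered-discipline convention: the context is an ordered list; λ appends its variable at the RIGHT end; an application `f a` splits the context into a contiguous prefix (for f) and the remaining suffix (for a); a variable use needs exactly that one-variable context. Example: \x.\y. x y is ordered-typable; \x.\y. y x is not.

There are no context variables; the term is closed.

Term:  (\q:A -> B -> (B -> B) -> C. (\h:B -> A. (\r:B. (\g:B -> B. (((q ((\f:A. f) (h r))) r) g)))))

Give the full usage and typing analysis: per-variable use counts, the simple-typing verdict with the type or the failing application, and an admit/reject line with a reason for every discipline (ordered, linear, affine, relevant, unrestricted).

usage: q (λ-bound): 1×; h (λ-bound): 1×; r (λ-bound): 2×; g (λ-bound): 1×; f (λ-bound): 1×
left-to-right use order: q, f, h, r, r, g
typing: well-typed — term : (A -> B -> (B -> B) -> C) -> (B -> A) -> B -> (B -> B) -> C
ordered: ✗ — r ×2 used more than once (contraction)
linear: ✗ — r ×2 used more than once (contraction)
affine: ✗ — r ×2 used more than once (contraction)
relevant: ✓ — none of q, h, r, g, f goes unused
unrestricted: ✓ — type-checks ((A -> B -> (B -> B) -> C) -> (B -> A) -> B -> (B -> B) -> C) and nothing is barred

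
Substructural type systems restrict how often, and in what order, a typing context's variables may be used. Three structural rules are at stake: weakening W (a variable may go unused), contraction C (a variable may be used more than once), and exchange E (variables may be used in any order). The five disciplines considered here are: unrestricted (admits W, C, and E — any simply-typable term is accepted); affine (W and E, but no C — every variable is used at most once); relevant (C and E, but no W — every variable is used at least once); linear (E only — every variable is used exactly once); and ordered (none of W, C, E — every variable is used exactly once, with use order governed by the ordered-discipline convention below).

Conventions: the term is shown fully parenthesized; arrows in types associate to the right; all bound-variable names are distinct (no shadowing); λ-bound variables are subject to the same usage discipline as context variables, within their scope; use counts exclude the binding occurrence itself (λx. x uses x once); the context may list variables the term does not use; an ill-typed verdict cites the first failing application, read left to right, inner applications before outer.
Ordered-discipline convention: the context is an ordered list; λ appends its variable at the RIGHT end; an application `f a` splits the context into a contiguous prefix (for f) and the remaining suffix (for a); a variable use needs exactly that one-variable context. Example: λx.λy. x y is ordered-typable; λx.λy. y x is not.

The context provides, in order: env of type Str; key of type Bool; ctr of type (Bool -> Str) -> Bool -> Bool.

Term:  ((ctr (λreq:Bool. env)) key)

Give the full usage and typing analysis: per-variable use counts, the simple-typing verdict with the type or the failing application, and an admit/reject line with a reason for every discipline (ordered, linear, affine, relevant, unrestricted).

usage: env: 1×; key: 1×; ctr: 1×; req [bound]: 0×
order of uses: ctr, env, key
typing: well-typed — term : Bool
ordered: ✗, unused: req — weakening required
linear: ✗, unused: req — weakening required
affine: ✓, no duplicate uses among env, key, ctr, req
relevant: ✗, unused: req — weakening required
unrestricted: ✓, typability at Bool is all that's needed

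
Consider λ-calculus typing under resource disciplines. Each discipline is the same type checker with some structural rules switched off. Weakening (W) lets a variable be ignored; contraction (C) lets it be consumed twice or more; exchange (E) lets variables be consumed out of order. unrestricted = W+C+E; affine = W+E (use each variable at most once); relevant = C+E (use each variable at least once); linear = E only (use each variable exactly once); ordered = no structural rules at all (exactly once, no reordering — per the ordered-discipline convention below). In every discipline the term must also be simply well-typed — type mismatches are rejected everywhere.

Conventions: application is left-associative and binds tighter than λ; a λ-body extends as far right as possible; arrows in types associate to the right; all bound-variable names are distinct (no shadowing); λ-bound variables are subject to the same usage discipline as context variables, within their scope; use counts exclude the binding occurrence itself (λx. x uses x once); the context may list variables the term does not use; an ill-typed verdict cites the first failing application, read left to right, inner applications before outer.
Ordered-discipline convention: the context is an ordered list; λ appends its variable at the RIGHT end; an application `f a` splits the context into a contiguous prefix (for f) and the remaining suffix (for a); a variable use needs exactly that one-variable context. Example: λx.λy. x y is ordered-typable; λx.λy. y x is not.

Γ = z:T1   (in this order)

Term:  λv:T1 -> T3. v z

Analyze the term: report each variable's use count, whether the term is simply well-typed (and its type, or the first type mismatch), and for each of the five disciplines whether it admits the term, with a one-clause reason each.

variable uses: z=1, v (bound)=1
left-to-right use order: v, z
typing: ✓ — (T1 -> T3) -> T3
ordered ✗ (no ordered split (uses run v, z))
linear ✓ (exactly-once usage across z, v)
affine ✓ (z, v: no repeats, contraction unneeded)
relevant ✓ (none of z, v goes unused)
unrestricted ✓ (typability at (T1 -> T3) -> T3 is all that's needed)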